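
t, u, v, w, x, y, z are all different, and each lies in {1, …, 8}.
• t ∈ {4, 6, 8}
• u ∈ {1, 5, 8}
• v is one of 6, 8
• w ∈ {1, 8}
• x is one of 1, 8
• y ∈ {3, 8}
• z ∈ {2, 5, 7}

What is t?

The 2 variables w and x are confined to {1, 8}, which locks those values in; drop them from t, u, v, y.
u's domain is down to {5}, so u = 5. Strike 5 from z.
That leaves v = 6. So t can't be 6.
So t = 4.

4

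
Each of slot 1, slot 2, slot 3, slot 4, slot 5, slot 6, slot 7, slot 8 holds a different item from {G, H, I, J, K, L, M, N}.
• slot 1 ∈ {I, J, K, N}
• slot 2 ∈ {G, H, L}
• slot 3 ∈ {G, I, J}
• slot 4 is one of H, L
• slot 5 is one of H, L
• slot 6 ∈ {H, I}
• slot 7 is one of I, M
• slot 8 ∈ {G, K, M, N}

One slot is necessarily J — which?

slot 3

slot 4 and slot 5 share exactly the 2 values {H, L}; by pigeonhole those values go to them, so strike H, L from slot 2, slot 6.
slot 2's domain is down to {G}, so slot 2 = G. Remove G from slot 3, slot 8.
slot 6's domain is down to {I}, so slot 6 = I. So slot 1, slot 3, slot 7 can't be I.
So J goes to slot 3.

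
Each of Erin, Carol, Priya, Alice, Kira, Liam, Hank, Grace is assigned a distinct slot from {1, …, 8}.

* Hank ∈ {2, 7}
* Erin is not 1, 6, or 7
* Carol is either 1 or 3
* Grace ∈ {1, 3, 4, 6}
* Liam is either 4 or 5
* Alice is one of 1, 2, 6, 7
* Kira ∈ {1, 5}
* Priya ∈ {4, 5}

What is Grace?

The 8 variables draw from only 8 values {1, 2, 3, 4, 5, 6, 7, 8}, so each is used; only Erin can be 8, hence Erin = 8.
The 2 variables Priya and Liam are confined to {4, 5}, which locks those values in; drop them from Kira, Grace.
Kira must be 1 (only option left). So Carol, Alice, Grace can't be 1.
Carol must be 3 (only option left). So Grace can't be 3.
So Grace = 6.

6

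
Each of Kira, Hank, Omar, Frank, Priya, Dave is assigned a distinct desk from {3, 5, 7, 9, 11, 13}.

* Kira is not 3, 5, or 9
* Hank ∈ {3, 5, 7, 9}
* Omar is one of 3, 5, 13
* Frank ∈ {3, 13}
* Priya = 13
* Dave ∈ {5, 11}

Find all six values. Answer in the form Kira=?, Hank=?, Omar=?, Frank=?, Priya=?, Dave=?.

Priya's domain is down to {13}, so Priya = 13. So Kira, Omar, Frank can't be 13.
That leaves Frank = 3. Eliminate 3 elsewhere: Hank, Omar.
Omar must be 5 (only option left). Strike 5 from Hank, Dave.
Dave has just one choice, so Dave = 11. Remove 11 from Kira.
Kira must be 7 (only option left). So Hank can't be 7.
Hank has just one choice, so Hank = 9.

Kira=7, Hank=9, Omar=5, Frank=3, Priya=13, Dave=11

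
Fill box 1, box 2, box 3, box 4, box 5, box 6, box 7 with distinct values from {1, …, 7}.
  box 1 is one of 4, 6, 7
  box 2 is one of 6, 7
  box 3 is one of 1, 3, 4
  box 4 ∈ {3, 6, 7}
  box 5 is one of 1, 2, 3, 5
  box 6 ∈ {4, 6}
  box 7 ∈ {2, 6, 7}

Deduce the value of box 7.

Among the 7 variables, 5 fits only box 5 (and all 7 values in {1, 2, 3, 4, 5, 6, 7} must be used), so box 5 = 5.
The 6 still-open variables draw from only 6 values {1, 2, 3, 4, 6, 7}, so each is used; only box 3 can be 1, hence box 3 = 1.
The 5 still-open variables draw from only 5 values {2, 3, 4, 6, 7}, so each is used; only box 7 can be 2, hence box 7 = 2.

2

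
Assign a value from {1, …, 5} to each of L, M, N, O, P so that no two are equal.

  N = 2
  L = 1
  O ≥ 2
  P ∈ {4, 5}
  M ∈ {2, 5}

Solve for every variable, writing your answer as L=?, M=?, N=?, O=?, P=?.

L's domain is down to {1}, so L = 1.
N has just one choice, so N = 2. So M, O can't be 2.
That leaves M = 5. Strike 5 from O, P.
That leaves P = 4. Remove 4 from O.
That leaves O = 3.

L=1, M=5, N=2, O=3, P=4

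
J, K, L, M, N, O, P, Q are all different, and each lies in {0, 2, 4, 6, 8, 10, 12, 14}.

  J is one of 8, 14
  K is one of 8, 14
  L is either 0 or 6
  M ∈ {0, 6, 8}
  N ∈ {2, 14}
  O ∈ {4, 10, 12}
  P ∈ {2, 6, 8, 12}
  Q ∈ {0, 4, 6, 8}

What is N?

2

The 8 variables draw from only 8 values {0, 2, 4, 6, 8, 10, 12, 14}, so each is used; only O can be 10, hence O = 10.
The 7 still-open variables together cover exactly {0, 2, 4, 6, 8, 12, 14} — 7 values for 7 variables — and 4 appears only in Q's list, so Q = 4.
The 6 still-open variables together cover exactly {0, 2, 6, 8, 12, 14} — 6 values for 6 variables — and 12 appears only in P's list, so P = 12.
Among the 5 still-open variables, 2 fits only N (and all 5 values in {0, 2, 6, 8, 14} must be used), so N = 2.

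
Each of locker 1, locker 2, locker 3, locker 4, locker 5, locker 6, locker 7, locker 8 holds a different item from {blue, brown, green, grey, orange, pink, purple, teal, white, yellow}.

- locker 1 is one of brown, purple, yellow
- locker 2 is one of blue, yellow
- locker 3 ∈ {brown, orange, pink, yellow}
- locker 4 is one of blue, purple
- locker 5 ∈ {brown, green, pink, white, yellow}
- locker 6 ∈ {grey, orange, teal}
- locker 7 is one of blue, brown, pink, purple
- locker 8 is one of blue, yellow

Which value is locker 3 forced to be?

locker 2 and locker 8 between them cover only {blue, yellow} — a naked pair. Remove those values from locker 1, locker 3, locker 4, locker 5, locker 7.
locker 4 has just one choice, so locker 4 = purple. Strike purple from locker 1, locker 7.
locker 1 must be brown (only option left). Eliminate brown elsewhere: locker 3, locker 5, locker 7.
That leaves locker 7 = pink. Remove pink from locker 3, locker 5.
So locker 3 = orange.

orange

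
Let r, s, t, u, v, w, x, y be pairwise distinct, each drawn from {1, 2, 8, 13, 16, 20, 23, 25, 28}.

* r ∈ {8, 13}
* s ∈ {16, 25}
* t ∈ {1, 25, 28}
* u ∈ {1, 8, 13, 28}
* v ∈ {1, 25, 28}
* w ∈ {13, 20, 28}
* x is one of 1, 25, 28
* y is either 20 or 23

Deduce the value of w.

20

The 8 variables draw from only 8 values {1, 8, 13, 16, 20, 23, 25, 28}, so each is used; only s can be 16, hence s = 16.
Among the 7 still-open variables, 23 fits only y (and all 7 values in {1, 8, 13, 20, 23, 25, 28} must be used), so y = 23.
The 6 still-open variables together cover exactly {1, 8, 13, 20, 25, 28} — 6 values for 6 variables — and 20 appears only in w's list, so w = 20.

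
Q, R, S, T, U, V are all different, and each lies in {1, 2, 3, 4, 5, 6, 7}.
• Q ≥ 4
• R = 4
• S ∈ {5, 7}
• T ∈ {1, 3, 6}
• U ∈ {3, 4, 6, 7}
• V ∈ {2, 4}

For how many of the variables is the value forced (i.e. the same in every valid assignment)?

R must be 4 (only option left). So Q, U, V can't be 4.
V's domain is down to {2}, so V = 2.
Determined: R=4, V=2. The other variables each still have more than one consistent value. That makes 2.

2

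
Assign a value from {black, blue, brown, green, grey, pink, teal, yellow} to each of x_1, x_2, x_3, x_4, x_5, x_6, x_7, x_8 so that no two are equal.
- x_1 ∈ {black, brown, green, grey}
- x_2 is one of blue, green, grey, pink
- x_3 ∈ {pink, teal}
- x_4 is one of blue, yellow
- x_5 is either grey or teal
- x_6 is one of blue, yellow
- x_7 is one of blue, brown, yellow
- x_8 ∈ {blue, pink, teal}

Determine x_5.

Among the 8 variables, black fits only x_1 (and all 8 values in {black, blue, brown, green, grey, pink, teal, yellow} must be used), so x_1 = black.
The 7 still-open variables together cover exactly {blue, brown, green, grey, pink, teal, yellow} — 7 values for 7 variables — and brown appears only in x_7's list, so x_7 = brown.
The 6 still-open variables together cover exactly {blue, green, grey, pink, teal, yellow} — 6 values for 6 variables — and green appears only in x_2's list, so x_2 = green.
Among the 5 still-open variables, grey fits only x_5 (and all 5 values in {blue, grey, pink, teal, yellow} must be used), so x_5 = grey.

grey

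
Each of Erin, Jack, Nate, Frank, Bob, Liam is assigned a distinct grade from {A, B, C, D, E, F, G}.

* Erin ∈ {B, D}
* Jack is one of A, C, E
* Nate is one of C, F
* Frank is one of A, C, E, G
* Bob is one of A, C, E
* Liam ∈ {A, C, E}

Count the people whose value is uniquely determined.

The 3 variables Jack, Bob, Liam are confined to {A, C, E}, which locks those values in; drop them from Nate, Frank.
That leaves Nate = F.
Frank's domain is down to {G}, so Frank = G.
Determined: Nate=F, Frank=G. The other people each still have more than one consistent value. That makes 2.

2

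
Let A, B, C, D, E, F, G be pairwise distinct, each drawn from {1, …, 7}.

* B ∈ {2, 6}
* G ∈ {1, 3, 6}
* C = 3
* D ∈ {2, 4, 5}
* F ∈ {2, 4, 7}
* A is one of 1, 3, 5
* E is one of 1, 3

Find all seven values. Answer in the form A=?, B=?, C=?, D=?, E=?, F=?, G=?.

C must be 3 (only option left). Remove 3 from A, E, G.
E must be 1 (only option left). Strike 1 from A, G.
G has just one choice, so G = 6. So B can't be 6.
A's domain is down to {5}, so A = 5. Strike 5 from D.
B must be 2 (only option left). So D, F can't be 2.
D's domain is down to {4}, so D = 4. Strike 4 from F.
F has just one choice, so F = 7.

A=5, B=2, C=3, D=4, E=1, F=7, G=6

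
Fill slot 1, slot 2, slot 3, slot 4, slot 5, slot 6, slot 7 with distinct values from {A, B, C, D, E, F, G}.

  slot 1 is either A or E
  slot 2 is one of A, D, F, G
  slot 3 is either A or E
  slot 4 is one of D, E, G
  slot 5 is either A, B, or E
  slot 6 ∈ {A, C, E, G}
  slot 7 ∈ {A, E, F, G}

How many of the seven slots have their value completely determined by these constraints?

2

The 7 variables together cover exactly {A, B, C, D, E, F, G} — 7 values for 7 variables — and B appears only in slot 5's list, so slot 5 = B.
The 6 still-open variables draw from only 6 values {A, C, D, E, F, G}, so each is used; only slot 6 can be C, hence slot 6 = C.
slot 1 and slot 3 share exactly the 2 values {A, E}; by pigeonhole those values go to them, so strike A, E from slot 2, slot 4, slot 7.
Determined: slot 5=B, slot 6=C. The other slots each still have more than one consistent value. That makes 2.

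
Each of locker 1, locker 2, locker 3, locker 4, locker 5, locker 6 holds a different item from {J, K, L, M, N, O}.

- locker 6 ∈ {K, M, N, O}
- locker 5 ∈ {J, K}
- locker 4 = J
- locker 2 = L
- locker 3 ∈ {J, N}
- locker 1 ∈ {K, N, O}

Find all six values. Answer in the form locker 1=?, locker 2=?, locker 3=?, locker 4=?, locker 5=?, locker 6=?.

locker 2 has just one choice, so locker 2 = L.
locker 4's domain is down to {J}, so locker 4 = J. So locker 3, locker 5 can't be J.
locker 5 must be K (only option left). Remove K from locker 1, locker 6.
locker 3 has just one choice, so locker 3 = N. So locker 1, locker 6 can't be N.
locker 1's domain is down to {O}, so locker 1 = O. Eliminate O elsewhere: locker 6.
That leaves locker 6 = M.

locker 1=O, locker 2=L, locker 3=N, locker 4=J, locker 5=K, locker 6=M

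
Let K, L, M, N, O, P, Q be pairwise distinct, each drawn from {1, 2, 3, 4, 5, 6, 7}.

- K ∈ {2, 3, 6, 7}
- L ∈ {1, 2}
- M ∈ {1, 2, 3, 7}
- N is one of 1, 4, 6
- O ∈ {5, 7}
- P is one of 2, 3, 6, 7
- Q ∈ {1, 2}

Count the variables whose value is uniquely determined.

2

Among the 7 variables, 4 fits only N (and all 7 values in {1, 2, 3, 4, 5, 6, 7} must be used), so N = 4.
The 6 still-open variables together cover exactly {1, 2, 3, 5, 6, 7} — 6 values for 6 variables — and 5 appears only in O's list, so O = 5.
L and Q share exactly the 2 values {1, 2}; by pigeonhole those values go to them, so strike 1, 2 from K, M, P.
Determined: N=4, O=5. The other variables each still have more than one consistent value. That makes 2.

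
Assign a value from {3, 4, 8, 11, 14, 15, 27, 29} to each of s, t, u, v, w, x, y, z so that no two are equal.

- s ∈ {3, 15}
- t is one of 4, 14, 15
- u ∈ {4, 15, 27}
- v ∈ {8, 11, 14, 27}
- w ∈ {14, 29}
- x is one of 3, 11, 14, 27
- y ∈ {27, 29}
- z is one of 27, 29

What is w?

14

Among the 8 variables, 8 fits only v (and all 8 values in {3, 4, 8, 11, 14, 15, 27, 29} must be used), so v = 8.
The 7 still-open variables draw from only 7 values {3, 4, 11, 14, 15, 27, 29}, so each is used; only x can be 11, hence x = 11.
The 6 still-open variables together cover exactly {3, 4, 14, 15, 27, 29} — 6 values for 6 variables — and 3 appears only in s's list, so s = 3.
The 2 variables y and z are confined to {27, 29}, which locks those values in; drop them from u, w.
So w = 14.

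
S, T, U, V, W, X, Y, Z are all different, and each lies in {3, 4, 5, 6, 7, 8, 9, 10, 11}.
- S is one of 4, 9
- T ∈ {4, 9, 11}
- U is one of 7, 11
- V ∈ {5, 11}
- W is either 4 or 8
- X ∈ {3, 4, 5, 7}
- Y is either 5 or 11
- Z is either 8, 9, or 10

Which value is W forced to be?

The 8 variables draw from only 8 values {3, 4, 5, 7, 8, 9, 10, 11}, so each is used; only X can be 3, hence X = 3.
The 7 still-open variables together cover exactly {4, 5, 7, 8, 9, 10, 11} — 7 values for 7 variables — and 7 appears only in U's list, so U = 7.
The 6 still-open variables draw from only 6 values {4, 5, 8, 9, 10, 11}, so each is used; only Z can be 10, hence Z = 10.
The 5 still-open variables together cover exactly {4, 5, 8, 9, 11} — 5 values for 5 variables — and 8 appears only in W's list, so W = 8.

8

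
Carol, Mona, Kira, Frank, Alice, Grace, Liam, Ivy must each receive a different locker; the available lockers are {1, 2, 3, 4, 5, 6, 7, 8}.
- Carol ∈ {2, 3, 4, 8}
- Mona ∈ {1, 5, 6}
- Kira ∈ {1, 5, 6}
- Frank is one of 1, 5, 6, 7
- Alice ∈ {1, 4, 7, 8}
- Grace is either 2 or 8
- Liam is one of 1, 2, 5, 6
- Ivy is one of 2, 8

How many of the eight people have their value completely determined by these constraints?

3

The 8 variables together cover exactly {1, 2, 3, 4, 5, 6, 7, 8} — 8 values for 8 variables — and 3 appears only in Carol's list, so Carol = 3.
The 7 still-open variables together cover exactly {1, 2, 4, 5, 6, 7, 8} — 7 values for 7 variables — and 4 appears only in Alice's list, so Alice = 4.
The 6 still-open variables together cover exactly {1, 2, 5, 6, 7, 8} — 6 values for 6 variables — and 7 appears only in Frank's list, so Frank = 7.
Grace and Ivy share exactly the 2 values {2, 8}; by pigeonhole those values go to them, so strike 2, 8 from Liam.
Determined: Carol=3, Frank=7, Alice=4. The other people each still have more than one consistent value. That makes 3.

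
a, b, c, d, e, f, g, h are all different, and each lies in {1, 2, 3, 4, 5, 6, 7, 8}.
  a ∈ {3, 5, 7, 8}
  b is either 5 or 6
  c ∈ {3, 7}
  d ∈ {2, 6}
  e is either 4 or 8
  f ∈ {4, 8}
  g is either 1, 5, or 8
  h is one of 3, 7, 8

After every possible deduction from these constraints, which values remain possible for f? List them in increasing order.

The 8 variables draw from only 8 values {1, 2, 3, 4, 5, 6, 7, 8}, so each is used; only g can be 1, hence g = 1.
The 7 still-open variables draw from only 7 values {2, 3, 4, 5, 6, 7, 8}, so each is used; only d can be 2, hence d = 2.
The 6 still-open variables together cover exactly {3, 4, 5, 6, 7, 8} — 6 values for 6 variables — and 6 appears only in b's list, so b = 6.
Among the 5 still-open variables, 5 fits only a (and all 5 values in {3, 4, 5, 7, 8} must be used), so a = 5.
e and f share exactly the 2 values {4, 8}; by pigeonhole those values go to them, so strike 4, 8 from h.
No further eliminations apply; f can still be any of 4, 8.

4, 8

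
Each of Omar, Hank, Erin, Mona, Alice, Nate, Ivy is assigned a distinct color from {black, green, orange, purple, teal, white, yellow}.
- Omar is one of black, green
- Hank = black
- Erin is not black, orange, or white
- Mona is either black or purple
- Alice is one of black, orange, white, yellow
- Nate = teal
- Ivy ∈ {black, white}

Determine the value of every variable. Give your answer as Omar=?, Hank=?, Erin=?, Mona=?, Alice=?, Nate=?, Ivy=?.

Hank must be black (only option left). Eliminate black elsewhere: Omar, Mona, Alice, Ivy.
Mona must be purple (only option left). Strike purple from Erin.
Nate's domain is down to {teal}, so Nate = teal. Eliminate teal elsewhere: Erin.
That leaves Ivy = white. So Alice can't be white.
Omar has just one choice, so Omar = green. Eliminate green elsewhere: Erin.
That leaves Erin = yellow. Strike yellow from Alice.
Alice's domain is down to {orange}, so Alice = orange.

Omar=green, Hank=black, Erin=yellow, Mona=purple, Alice=orange, Nate=teal, Ivy=white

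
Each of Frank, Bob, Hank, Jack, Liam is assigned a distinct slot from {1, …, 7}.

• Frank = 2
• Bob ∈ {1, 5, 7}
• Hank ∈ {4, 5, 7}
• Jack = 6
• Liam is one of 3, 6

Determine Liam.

3

Frank's domain is down to {2}, so Frank = 2.
Jack must be 6 (only option left). Eliminate 6 elsewhere: Liam.
So Liam = 3.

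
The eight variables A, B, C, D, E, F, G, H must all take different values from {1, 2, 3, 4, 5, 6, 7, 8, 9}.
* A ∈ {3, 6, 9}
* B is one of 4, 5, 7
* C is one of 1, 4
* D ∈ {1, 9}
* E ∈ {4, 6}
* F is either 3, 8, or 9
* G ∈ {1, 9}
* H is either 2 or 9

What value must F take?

8

The 2 variables D and G are confined to {1, 9}, which locks those values in; drop them from A, C, F, H.
C's domain is down to {4}, so C = 4. Eliminate 4 elsewhere: B, E.
E has just one choice, so E = 6. So A can't be 6.
H's domain is down to {2}, so H = 2.
A has just one choice, so A = 3. So F can't be 3.
So F = 8.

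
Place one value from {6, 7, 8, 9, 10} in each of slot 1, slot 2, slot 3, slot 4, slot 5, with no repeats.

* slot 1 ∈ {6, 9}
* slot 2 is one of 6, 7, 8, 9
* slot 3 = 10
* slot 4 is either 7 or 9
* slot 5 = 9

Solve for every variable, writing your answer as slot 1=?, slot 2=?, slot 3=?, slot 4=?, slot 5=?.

slot 1=6, slot 2=8, slot 3=10, slot 4=7, slot 5=9

slot 3 has just one choice, so slot 3 = 10.
That leaves slot 5 = 9. Strike 9 from slot 1, slot 2, slot 4.
slot 1 must be 6 (only option left). Eliminate 6 elsewhere: slot 2.
slot 4 must be 7 (only option left). Strike 7 from slot 2.
slot 2 must be 8 (only option left).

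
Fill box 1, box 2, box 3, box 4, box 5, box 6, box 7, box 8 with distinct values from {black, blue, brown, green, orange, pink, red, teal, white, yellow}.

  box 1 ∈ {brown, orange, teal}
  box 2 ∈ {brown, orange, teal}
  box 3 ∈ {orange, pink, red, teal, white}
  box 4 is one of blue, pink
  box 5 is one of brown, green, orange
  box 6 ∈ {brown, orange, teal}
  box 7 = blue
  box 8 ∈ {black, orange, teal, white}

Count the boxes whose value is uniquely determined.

3

box 7 has just one choice, so box 7 = blue. So box 4 can't be blue.
box 4 must be pink (only option left). Eliminate pink elsewhere: box 3.
The 3 variables box 1, box 2, box 6 are confined to {brown, orange, teal}, which locks those values in; drop them from box 3, box 5, box 8.
box 5 must be green (only option left).
Determined: box 4=pink, box 5=green, box 7=blue. The other boxes each still have more than one consistent value. That makes 3.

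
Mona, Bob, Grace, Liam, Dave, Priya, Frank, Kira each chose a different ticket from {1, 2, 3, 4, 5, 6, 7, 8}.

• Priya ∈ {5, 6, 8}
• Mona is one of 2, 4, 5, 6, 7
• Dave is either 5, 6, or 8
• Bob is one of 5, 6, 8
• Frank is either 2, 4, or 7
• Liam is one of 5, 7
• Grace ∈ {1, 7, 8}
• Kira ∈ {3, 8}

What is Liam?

Among the 8 variables, 1 fits only Grace (and all 8 values in {1, 2, 3, 4, 5, 6, 7, 8} must be used), so Grace = 1.
Among the 7 still-open variables, 3 fits only Kira (and all 7 values in {2, 3, 4, 5, 6, 7, 8} must be used), so Kira = 3.
Bob, Dave, Priya between them cover only {5, 6, 8} — a naked triple. Remove those values from Mona, Liam.
So Liam = 7.

7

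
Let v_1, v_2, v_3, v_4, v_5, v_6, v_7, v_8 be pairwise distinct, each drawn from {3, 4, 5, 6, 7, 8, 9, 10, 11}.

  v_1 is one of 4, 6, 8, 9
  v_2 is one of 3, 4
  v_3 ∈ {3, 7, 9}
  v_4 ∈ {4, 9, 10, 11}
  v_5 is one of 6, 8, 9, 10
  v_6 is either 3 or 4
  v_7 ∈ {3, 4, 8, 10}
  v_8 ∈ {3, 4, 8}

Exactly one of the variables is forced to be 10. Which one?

v_7

The 8 variables together cover exactly {3, 4, 6, 7, 8, 9, 10, 11} — 8 values for 8 variables — and 7 appears only in v_3's list, so v_3 = 7.
The 7 still-open variables draw from only 7 values {3, 4, 6, 8, 9, 10, 11}, so each is used; only v_4 can be 11, hence v_4 = 11.
The 2 variables v_2 and v_6 are confined to {3, 4}, which locks those values in; drop them from v_1, v_7, v_8.
v_8 has just one choice, so v_8 = 8. Eliminate 8 elsewhere: v_1, v_5, v_7.
So 10 goes to v_7.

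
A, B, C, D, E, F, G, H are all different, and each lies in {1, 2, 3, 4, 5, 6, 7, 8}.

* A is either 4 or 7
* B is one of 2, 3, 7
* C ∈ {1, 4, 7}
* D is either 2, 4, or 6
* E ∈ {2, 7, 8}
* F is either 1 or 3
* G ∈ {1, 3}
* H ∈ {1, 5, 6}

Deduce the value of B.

2

The 8 variables together cover exactly {1, 2, 3, 4, 5, 6, 7, 8} — 8 values for 8 variables — and 5 appears only in H's list, so H = 5.
The 7 still-open variables together cover exactly {1, 2, 3, 4, 6, 7, 8} — 7 values for 7 variables — and 6 appears only in D's list, so D = 6.
Among the 6 still-open variables, 8 fits only E (and all 6 values in {1, 2, 3, 4, 7, 8} must be used), so E = 8.
The 5 still-open variables together cover exactly {1, 2, 3, 4, 7} — 5 values for 5 variables — and 2 appears only in B's list, so B = 2.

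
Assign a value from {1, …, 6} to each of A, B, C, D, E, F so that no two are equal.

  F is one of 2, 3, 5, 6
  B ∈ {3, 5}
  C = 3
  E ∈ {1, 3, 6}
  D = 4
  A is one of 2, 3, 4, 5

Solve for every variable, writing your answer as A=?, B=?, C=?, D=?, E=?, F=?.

C's domain is down to {3}, so C = 3. Remove 3 from A, B, E, F.
D's domain is down to {4}, so D = 4. Eliminate 4 elsewhere: A.
B's domain is down to {5}, so B = 5. Eliminate 5 elsewhere: A, F.
A has just one choice, so A = 2. Strike 2 from F.
F has just one choice, so F = 6. Eliminate 6 elsewhere: E.
E must be 1 (only option left).

A=2, B=5, C=3, D=4, E=1, F=6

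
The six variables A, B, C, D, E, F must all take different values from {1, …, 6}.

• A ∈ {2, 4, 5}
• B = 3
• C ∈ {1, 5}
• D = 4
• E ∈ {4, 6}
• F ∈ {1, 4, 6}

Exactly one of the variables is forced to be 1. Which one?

B must be 3 (only option left).
D must be 4 (only option left). Eliminate 4 elsewhere: A, E, F.
E must be 6 (only option left). Remove 6 from F.
So 1 goes to F.

F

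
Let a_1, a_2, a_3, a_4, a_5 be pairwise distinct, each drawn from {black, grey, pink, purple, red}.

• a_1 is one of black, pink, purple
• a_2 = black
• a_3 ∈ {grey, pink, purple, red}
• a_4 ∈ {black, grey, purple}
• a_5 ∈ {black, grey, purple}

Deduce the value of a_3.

a_2 has just one choice, so a_2 = black. Eliminate black elsewhere: a_1, a_4, a_5.
The 4 still-open variables draw from only 4 values {grey, pink, purple, red}, so each is used; only a_3 can be red, hence a_3 = red.

red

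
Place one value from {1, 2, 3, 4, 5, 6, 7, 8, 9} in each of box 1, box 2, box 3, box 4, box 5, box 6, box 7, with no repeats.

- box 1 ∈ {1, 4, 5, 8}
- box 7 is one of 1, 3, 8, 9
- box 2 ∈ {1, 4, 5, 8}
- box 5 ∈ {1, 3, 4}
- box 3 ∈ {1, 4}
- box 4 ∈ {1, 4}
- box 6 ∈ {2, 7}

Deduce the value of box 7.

The 2 variables box 3 and box 4 are confined to {1, 4}, which locks those values in; drop them from box 1, box 2, box 5, box 7.
box 5 has just one choice, so box 5 = 3. So box 7 can't be 3.
box 1 and box 2 share exactly the 2 values {5, 8}; by pigeonhole those values go to them, so strike 5, 8 from box 7.
So box 7 = 9.

9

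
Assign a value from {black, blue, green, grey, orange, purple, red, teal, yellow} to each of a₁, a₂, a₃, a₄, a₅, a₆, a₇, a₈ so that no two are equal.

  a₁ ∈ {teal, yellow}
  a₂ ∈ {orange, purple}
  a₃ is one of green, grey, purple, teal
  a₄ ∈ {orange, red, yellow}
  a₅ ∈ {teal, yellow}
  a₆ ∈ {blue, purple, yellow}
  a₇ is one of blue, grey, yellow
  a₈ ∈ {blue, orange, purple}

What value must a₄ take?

red

The 8 variables draw from only 8 values {blue, green, grey, orange, purple, red, teal, yellow}, so each is used; only a₃ can be green, hence a₃ = green.
The 7 still-open variables together cover exactly {blue, grey, orange, purple, red, teal, yellow} — 7 values for 7 variables — and grey appears only in a₇'s list, so a₇ = grey.
The 6 still-open variables draw from only 6 values {blue, orange, purple, red, teal, yellow}, so each is used; only a₄ can be red, hence a₄ = red.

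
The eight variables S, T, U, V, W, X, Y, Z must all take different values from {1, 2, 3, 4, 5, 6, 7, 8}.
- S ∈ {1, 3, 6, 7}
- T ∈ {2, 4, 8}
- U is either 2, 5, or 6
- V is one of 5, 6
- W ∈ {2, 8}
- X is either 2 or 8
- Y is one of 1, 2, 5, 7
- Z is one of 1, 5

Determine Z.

1

The 8 variables draw from only 8 values {1, 2, 3, 4, 5, 6, 7, 8}, so each is used; only S can be 3, hence S = 3.
The 7 still-open variables together cover exactly {1, 2, 4, 5, 6, 7, 8} — 7 values for 7 variables — and 4 appears only in T's list, so T = 4.
The 6 still-open variables together cover exactly {1, 2, 5, 6, 7, 8} — 6 values for 6 variables — and 7 appears only in Y's list, so Y = 7.
The 5 still-open variables together cover exactly {1, 2, 5, 6, 8} — 5 values for 5 variables — and 1 appears only in Z's list, so Z = 1.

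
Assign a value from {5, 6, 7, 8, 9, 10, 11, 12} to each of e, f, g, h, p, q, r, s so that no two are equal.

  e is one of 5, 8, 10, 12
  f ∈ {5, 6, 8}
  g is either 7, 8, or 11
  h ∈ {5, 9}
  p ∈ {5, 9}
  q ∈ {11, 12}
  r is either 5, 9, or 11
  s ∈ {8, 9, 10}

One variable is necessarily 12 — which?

Among the 8 variables, 6 fits only f (and all 8 values in {5, 6, 7, 8, 9, 10, 11, 12} must be used), so f = 6.
The 7 still-open variables draw from only 7 values {5, 7, 8, 9, 10, 11, 12}, so each is used; only g can be 7, hence g = 7.
h and p share exactly the 2 values {5, 9}; by pigeonhole those values go to them, so strike 5, 9 from e, r, s.
r's domain is down to {11}, so r = 11. Eliminate 11 elsewhere: q.
So 12 goes to q.

q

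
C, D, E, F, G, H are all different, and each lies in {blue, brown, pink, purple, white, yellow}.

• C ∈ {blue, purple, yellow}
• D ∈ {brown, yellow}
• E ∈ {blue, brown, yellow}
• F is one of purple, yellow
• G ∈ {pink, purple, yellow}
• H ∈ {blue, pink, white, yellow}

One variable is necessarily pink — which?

The 6 variables together cover exactly {blue, brown, pink, purple, white, yellow} — 6 values for 6 variables — and white appears only in H's list, so H = white.
The 5 still-open variables together cover exactly {blue, brown, pink, purple, yellow} — 5 values for 5 variables — and pink appears only in G's list, so G = pink.

G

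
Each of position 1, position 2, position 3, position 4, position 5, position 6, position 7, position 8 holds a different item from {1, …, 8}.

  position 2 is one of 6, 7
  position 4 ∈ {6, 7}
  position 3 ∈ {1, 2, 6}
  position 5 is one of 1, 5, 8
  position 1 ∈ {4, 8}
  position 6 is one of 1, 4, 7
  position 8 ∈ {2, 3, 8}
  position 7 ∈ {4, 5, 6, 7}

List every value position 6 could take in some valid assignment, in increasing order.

1, 4

The 8 variables draw from only 8 values {1, 2, 3, 4, 5, 6, 7, 8}, so each is used; only position 8 can be 3, hence position 8 = 3.
The 7 still-open variables draw from only 7 values {1, 2, 4, 5, 6, 7, 8}, so each is used; only position 3 can be 2, hence position 3 = 2.
position 2 and position 4 between them cover only {6, 7} — a naked pair. Remove those values from position 6, position 7.
No further eliminations apply; position 6 can still be any of 1, 4.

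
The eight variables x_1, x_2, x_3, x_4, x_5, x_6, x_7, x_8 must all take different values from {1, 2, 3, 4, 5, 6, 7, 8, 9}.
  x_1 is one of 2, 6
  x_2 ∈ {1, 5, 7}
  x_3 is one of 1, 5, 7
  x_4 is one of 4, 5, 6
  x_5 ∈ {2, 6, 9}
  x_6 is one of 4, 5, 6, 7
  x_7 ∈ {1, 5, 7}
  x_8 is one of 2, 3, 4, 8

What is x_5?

The 3 variables x_2, x_3, x_7 are confined to {1, 5, 7}, which locks those values in; drop them from x_4, x_6.
x_4 and x_6 between them cover only {4, 6} — a naked pair. Remove those values from x_1, x_5, x_8.
x_1 has just one choice, so x_1 = 2. Strike 2 from x_5, x_8.
So x_5 = 9.

9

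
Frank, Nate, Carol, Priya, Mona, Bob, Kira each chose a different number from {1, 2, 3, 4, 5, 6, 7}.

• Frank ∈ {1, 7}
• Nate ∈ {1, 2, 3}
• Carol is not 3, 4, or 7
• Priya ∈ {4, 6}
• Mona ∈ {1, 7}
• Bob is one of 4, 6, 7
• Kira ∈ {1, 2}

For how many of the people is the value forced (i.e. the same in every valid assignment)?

Among the 7 variables, 3 fits only Nate (and all 7 values in {1, 2, 3, 4, 5, 6, 7} must be used), so Nate = 3.
The 6 still-open variables together cover exactly {1, 2, 4, 5, 6, 7} — 6 values for 6 variables — and 5 appears only in Carol's list, so Carol = 5.
Among the 5 still-open variables, 2 fits only Kira (and all 5 values in {1, 2, 4, 6, 7} must be used), so Kira = 2.
The 2 variables Frank and Mona are confined to {1, 7}, which locks those values in; drop them from Bob.
Determined: Nate=3, Carol=5, Kira=2. The other people each still have more than one consistent value. That makes 3.

3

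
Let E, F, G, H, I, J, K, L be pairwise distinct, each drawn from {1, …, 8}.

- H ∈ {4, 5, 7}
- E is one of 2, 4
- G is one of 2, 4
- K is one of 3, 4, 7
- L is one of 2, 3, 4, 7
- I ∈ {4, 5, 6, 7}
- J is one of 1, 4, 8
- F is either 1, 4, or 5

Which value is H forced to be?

The 8 variables together cover exactly {1, 2, 3, 4, 5, 6, 7, 8} — 8 values for 8 variables — and 6 appears only in I's list, so I = 6.
The 7 still-open variables together cover exactly {1, 2, 3, 4, 5, 7, 8} — 7 values for 7 variables — and 8 appears only in J's list, so J = 8.
The 6 still-open variables together cover exactly {1, 2, 3, 4, 5, 7} — 6 values for 6 variables — and 1 appears only in F's list, so F = 1.
The 5 still-open variables draw from only 5 values {2, 3, 4, 5, 7}, so each is used; only H can be 5, hence H = 5.

5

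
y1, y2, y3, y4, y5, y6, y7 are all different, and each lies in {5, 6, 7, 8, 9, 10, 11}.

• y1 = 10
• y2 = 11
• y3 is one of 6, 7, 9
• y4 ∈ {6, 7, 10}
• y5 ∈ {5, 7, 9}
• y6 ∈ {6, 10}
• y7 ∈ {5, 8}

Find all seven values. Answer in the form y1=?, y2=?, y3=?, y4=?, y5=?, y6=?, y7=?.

y1=10, y2=11, y3=9, y4=7, y5=5, y6=6, y7=8

y1 must be 10 (only option left). Remove 10 from y4, y6.
y2's domain is down to {11}, so y2 = 11.
That leaves y6 = 6. Strike 6 from y3, y4.
y4 must be 7 (only option left). Remove 7 from y3, y5.
y3 has just one choice, so y3 = 9. Remove 9 from y5.
y5 has just one choice, so y5 = 5. Eliminate 5 elsewhere: y7.
That leaves y7 = 8.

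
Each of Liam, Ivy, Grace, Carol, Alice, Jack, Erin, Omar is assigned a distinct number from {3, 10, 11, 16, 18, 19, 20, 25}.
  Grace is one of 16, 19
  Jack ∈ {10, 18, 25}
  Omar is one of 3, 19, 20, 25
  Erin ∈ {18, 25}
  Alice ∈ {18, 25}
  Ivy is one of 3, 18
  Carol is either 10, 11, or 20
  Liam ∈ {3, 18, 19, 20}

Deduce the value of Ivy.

Among the 8 variables, 11 fits only Carol (and all 8 values in {3, 10, 11, 16, 18, 19, 20, 25} must be used), so Carol = 11.
The 7 still-open variables draw from only 7 values {3, 10, 16, 18, 19, 20, 25}, so each is used; only Jack can be 10, hence Jack = 10.
Among the 6 still-open variables, 16 fits only Grace (and all 6 values in {3, 16, 18, 19, 20, 25} must be used), so Grace = 16.
The 2 variables Alice and Erin are confined to {18, 25}, which locks those values in; drop them from Liam, Ivy, Omar.
So Ivy = 3.

3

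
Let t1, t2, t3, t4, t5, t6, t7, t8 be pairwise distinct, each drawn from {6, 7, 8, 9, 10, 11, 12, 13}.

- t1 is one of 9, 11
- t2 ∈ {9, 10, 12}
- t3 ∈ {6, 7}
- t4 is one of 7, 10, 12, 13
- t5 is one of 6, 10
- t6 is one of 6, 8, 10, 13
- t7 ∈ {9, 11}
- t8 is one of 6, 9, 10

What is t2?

12

The 8 variables draw from only 8 values {6, 7, 8, 9, 10, 11, 12, 13}, so each is used; only t6 can be 8, hence t6 = 8.
Among the 7 still-open variables, 13 fits only t4 (and all 7 values in {6, 7, 9, 10, 11, 12, 13} must be used), so t4 = 13.
The 6 still-open variables draw from only 6 values {6, 7, 9, 10, 11, 12}, so each is used; only t3 can be 7, hence t3 = 7.
The 5 still-open variables draw from only 5 values {6, 9, 10, 11, 12}, so each is used; only t2 can be 12, hence t2 = 12.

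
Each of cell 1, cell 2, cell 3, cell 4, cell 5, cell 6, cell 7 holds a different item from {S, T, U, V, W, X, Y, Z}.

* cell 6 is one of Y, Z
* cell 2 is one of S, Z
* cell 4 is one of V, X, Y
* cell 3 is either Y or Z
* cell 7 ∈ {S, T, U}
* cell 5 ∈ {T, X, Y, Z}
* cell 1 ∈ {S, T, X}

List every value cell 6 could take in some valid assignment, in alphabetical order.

Y, Z

The 7 variables together cover exactly {S, T, U, V, X, Y, Z} — 7 values for 7 variables — and U appears only in cell 7's list, so cell 7 = U.
Among the 6 still-open variables, V fits only cell 4 (and all 6 values in {S, T, V, X, Y, Z} must be used), so cell 4 = V.
The 2 variables cell 3 and cell 6 are confined to {Y, Z}, which locks those values in; drop them from cell 2, cell 5.
That leaves cell 2 = S. Strike S from cell 1.
No further eliminations apply; cell 6 can still be any of Y, Z.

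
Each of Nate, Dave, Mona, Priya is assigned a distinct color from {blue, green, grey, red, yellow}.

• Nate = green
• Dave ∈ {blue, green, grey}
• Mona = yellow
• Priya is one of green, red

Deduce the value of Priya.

red

Nate must be green (only option left). Strike green from Dave, Priya.
So Priya = red.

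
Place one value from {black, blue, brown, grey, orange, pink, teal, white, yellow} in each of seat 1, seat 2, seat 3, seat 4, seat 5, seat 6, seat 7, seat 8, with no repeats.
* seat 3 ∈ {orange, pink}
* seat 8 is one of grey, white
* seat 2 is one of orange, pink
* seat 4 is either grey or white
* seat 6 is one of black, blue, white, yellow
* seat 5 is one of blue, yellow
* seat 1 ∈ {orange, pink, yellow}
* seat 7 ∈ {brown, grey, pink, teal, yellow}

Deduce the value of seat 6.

black

seat 2 and seat 3 between them cover only {orange, pink} — a naked pair. Remove those values from seat 1, seat 7.
seat 1 has just one choice, so seat 1 = yellow. Eliminate yellow elsewhere: seat 5, seat 6, seat 7.
seat 5 must be blue (only option left). Eliminate blue elsewhere: seat 6.
The 2 variables seat 4 and seat 8 are confined to {grey, white}, which locks those values in; drop them from seat 6, seat 7.
So seat 6 = black.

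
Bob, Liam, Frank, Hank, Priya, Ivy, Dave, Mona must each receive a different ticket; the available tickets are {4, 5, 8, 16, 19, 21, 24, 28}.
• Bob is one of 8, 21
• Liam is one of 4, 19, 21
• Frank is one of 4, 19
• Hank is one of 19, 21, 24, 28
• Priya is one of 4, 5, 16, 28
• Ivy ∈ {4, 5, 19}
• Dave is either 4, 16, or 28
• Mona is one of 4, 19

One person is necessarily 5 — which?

Ivy

The 8 variables draw from only 8 values {4, 5, 8, 16, 19, 21, 24, 28}, so each is used; only Bob can be 8, hence Bob = 8.
The 7 still-open variables draw from only 7 values {4, 5, 16, 19, 21, 24, 28}, so each is used; only Hank can be 24, hence Hank = 24.
The 6 still-open variables draw from only 6 values {4, 5, 16, 19, 21, 28}, so each is used; only Liam can be 21, hence Liam = 21.
Frank and Mona share exactly the 2 values {4, 19}; by pigeonhole those values go to them, so strike 4, 19 from Priya, Ivy, Dave.
So 5 goes to Ivy.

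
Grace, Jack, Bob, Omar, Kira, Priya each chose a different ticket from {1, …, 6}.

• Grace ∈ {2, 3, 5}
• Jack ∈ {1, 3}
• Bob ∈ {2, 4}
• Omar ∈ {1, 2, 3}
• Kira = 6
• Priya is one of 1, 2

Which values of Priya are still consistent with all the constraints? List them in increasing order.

Kira must be 6 (only option left).
Among the 5 still-open variables, 4 fits only Bob (and all 5 values in {1, 2, 3, 4, 5} must be used), so Bob = 4.
The 4 still-open variables draw from only 4 values {1, 2, 3, 5}, so each is used; only Grace can be 5, hence Grace = 5.
No further eliminations apply; Priya can still be any of 1, 2.

1, 2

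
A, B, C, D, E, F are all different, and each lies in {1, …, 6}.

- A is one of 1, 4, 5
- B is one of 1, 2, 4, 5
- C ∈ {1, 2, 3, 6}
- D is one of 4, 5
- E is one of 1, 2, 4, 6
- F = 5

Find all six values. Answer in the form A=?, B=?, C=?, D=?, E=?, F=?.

F has just one choice, so F = 5. Remove 5 from A, B, D.
D must be 4 (only option left). So A, B, E can't be 4.
A must be 1 (only option left). Eliminate 1 elsewhere: B, C, E.
B's domain is down to {2}, so B = 2. Remove 2 from C, E.
E has just one choice, so E = 6. So C can't be 6.
C has just one choice, so C = 3.

A=1, B=2, C=3, D=4, E=6, F=5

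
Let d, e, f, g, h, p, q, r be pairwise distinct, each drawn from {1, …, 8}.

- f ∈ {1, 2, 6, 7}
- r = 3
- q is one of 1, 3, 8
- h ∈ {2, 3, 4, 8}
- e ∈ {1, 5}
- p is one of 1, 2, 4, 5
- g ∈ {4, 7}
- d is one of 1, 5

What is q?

8

r has just one choice, so r = 3. Remove 3 from h, q.
The 7 still-open variables together cover exactly {1, 2, 4, 5, 6, 7, 8} — 7 values for 7 variables — and 6 appears only in f's list, so f = 6.
Among the 6 still-open variables, 7 fits only g (and all 6 values in {1, 2, 4, 5, 7, 8} must be used), so g = 7.
d and e between them cover only {1, 5} — a naked pair. Remove those values from p, q.
So q = 8.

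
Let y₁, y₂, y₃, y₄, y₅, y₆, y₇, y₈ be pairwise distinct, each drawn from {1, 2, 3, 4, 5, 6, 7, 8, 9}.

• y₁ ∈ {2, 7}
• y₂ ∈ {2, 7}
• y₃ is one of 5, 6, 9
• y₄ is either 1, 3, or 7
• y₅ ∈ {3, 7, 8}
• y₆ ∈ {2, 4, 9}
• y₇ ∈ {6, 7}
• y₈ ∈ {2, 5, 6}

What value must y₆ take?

4

y₁ and y₂ between them cover only {2, 7} — a naked pair. Remove those values from y₄, y₅, y₆, y₇, y₈.
y₇ must be 6 (only option left). Eliminate 6 elsewhere: y₃, y₈.
That leaves y₈ = 5. So y₃ can't be 5.
y₃'s domain is down to {9}, so y₃ = 9. Remove 9 from y₆.
So y₆ = 4.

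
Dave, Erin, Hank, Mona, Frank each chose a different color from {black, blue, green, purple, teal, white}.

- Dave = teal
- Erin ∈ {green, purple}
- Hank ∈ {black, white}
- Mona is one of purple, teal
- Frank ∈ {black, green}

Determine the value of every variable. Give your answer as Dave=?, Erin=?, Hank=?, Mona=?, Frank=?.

Dave=teal, Erin=green, Hank=white, Mona=purple, Frank=black

Dave's domain is down to {teal}, so Dave = teal. Remove teal from Mona.
Mona must be purple (only option left). So Erin can't be purple.
Erin must be green (only option left). Remove green from Frank.
Frank has just one choice, so Frank = black. So Hank can't be black.
Hank's domain is down to {white}, so Hank = white.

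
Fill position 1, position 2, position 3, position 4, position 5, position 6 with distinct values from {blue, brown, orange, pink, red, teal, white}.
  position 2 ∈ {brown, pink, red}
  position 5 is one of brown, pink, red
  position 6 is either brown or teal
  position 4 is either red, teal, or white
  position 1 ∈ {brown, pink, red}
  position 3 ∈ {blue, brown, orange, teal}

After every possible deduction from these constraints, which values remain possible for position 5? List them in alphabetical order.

brown, pink, red

position 1, position 2, position 5 share exactly the 3 values {brown, pink, red}; by pigeonhole those values go to them, so strike brown, pink, red from position 3, position 4, position 6.
That leaves position 6 = teal. So position 3, position 4 can't be teal.
position 4 has just one choice, so position 4 = white.
No further eliminations apply; position 5 can still be any of brown, pink, red.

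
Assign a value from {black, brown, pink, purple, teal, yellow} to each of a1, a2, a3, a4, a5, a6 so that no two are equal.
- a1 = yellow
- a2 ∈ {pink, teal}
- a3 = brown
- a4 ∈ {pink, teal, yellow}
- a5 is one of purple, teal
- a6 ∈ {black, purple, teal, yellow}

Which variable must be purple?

a1 has just one choice, so a1 = yellow. Eliminate yellow elsewhere: a4, a6.
That leaves a3 = brown.
The 4 still-open variables together cover exactly {black, pink, purple, teal} — 4 values for 4 variables — and black appears only in a6's list, so a6 = black.
The 3 still-open variables draw from only 3 values {pink, purple, teal}, so each is used; only a5 can be purple, hence a5 = purple.

a5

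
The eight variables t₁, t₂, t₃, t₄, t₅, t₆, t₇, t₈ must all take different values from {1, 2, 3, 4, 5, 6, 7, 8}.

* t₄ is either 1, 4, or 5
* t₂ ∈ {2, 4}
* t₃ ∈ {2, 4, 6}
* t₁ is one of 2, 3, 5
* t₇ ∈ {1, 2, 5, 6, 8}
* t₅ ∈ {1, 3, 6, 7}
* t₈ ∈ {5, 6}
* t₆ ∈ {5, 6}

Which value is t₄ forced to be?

1

The 8 variables together cover exactly {1, 2, 3, 4, 5, 6, 7, 8} — 8 values for 8 variables — and 7 appears only in t₅'s list, so t₅ = 7.
Among the 7 still-open variables, 3 fits only t₁ (and all 7 values in {1, 2, 3, 4, 5, 6, 8} must be used), so t₁ = 3.
The 6 still-open variables together cover exactly {1, 2, 4, 5, 6, 8} — 6 values for 6 variables — and 8 appears only in t₇'s list, so t₇ = 8.
The 5 still-open variables together cover exactly {1, 2, 4, 5, 6} — 5 values for 5 variables — and 1 appears only in t₄'s list, so t₄ = 1.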